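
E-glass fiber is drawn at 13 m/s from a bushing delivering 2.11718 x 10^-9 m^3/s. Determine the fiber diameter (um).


Cross-sectional area from continuity:
  A = Q / v = 2.11718 x 10^-9 / 13 = 1.6286 x 10^-10 m^2
Diameter from circular cross-section:
  d = sqrt(4A / pi) * 10^6 (m -> um)
  d = sqrt(4 * 1.6286 x 10^-10 / pi) * 10^6 = 14.4 um

14.4 um


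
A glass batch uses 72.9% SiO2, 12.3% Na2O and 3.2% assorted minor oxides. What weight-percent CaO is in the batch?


Pieces sum to 100%:
  CaO = 100 - (SiO2 + Na2O + others)
  CaO = 100 - (72.9 + 12.3 + 3.2) = 11.6%

11.6%


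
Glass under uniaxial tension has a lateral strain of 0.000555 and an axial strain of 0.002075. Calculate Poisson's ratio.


Poisson's ratio: nu = lateral strain / axial strain
  nu = 0.000555 / 0.002075 = 0.2675

0.2675


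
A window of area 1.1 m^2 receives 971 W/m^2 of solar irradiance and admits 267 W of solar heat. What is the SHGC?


Rearrange Q = Area * SHGC * Irradiance:
  SHGC = Q / (Area * Irradiance)
  SHGC = 267 / (1.1 * 971) = 0.25

0.25


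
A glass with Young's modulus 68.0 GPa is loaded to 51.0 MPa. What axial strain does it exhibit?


Rearrange E = sigma / epsilon:
  epsilon = sigma / E
  E (MPa) = 68.0 * 1000 = 68000
  epsilon = 51.0 / 68000 = 0.00075

0.00075


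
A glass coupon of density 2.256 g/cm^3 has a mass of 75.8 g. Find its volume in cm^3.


Rearrange rho = m / V:
  V = m / rho
  V = 75.8 / 2.256 = 33.599 cm^3

33.599 cm^3


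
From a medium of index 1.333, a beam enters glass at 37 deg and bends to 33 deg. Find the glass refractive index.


Apply Snell's law: n1 * sin(theta1) = n2 * sin(theta2)
  n2 = n1 * sin(theta1) / sin(theta2)
  sin(37) = 0.601815
  sin(33) = 0.544639
  n2 = 1.333 * 0.601815 / 0.544639 = 1.4729

1.4729


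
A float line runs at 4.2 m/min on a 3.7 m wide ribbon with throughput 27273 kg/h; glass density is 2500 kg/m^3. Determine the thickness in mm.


Ribbon cross-section from mass balance:
  Volume rate = throughput / density = 27273 / 2500 = 10.9092 m^3/h
  thickness = volume rate / (speed * 60 * width), i.e.
  thickness = throughput / (60 * speed * width * density) * 1000
  thickness = 27273 / (60 * 4.2 * 3.7 * 2500) * 1000 = 11.7 mm

11.7 mm


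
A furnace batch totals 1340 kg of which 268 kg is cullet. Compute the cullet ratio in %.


Cullet ratio = (cullet mass / total batch mass) * 100
  Ratio = 268 / 1340 * 100 = 20.0%

20.0%


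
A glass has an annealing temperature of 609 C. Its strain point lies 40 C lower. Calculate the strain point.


Strain point = annealing point - difference:
  T_strain = 609 - 40 = 569 C

569 C


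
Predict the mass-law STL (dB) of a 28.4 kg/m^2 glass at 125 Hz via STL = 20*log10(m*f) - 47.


Mass law: STL = 20 * log10(m * f) - 47
  m * f = 28.4 * 125 = 3550
  log10(3550) = 3.55023
  STL = 20 * 3.55023 - 47 = 71.0046 - 47 = 24.0 dB

24.0 dB


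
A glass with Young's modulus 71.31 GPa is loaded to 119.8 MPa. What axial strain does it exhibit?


Rearrange E = sigma / epsilon:
  epsilon = sigma / E
  E (MPa) = 71.31 * 1000 = 71310
  epsilon = 119.8 / 71310 = 0.00168

0.00168


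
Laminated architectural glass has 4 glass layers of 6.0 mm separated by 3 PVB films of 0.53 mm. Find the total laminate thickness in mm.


Total thickness = glass contribution + PVB contribution
  Glass: 4 * 6.0 = 24.0 mm
  PVB: 3 * 0.53 = 1.59 mm
  Total = 24.0 + 1.59 = 25.59 mm

25.59 mm


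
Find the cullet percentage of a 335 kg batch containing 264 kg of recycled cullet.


Cullet ratio = (cullet mass / total batch mass) * 100
  Ratio = 264 / 335 * 100 = 78.81%

78.81%


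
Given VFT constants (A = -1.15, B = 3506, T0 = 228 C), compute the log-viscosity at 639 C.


VFT equation: log(eta) = A + B / (T - T0)
  T - T0 = 639 - 228 = 411
  B / (T - T0) = 3506 / 411 = 8.53
  log(eta) = -1.15 + 8.53 = 7.38

7.38


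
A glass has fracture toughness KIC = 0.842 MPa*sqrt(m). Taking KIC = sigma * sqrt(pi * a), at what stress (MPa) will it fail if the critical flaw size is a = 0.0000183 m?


Rearrange KIC = sigma * sqrt(pi * a):
  sigma = KIC / sqrt(pi * a)
  sqrt(pi * 0.0000183) = 0.007582
  sigma = 0.842 / 0.007582 = 111.05 MPa

111.05 MPa


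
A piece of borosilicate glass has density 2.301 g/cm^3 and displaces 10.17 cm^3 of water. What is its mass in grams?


Rearrange rho = m / V:
  m = rho * V
  m = 2.301 * 10.17 = 23.401 g

23.401 g


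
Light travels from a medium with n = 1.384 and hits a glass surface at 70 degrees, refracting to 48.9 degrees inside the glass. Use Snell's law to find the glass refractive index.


Apply Snell's law: n1 * sin(theta1) = n2 * sin(theta2)
  n2 = n1 * sin(theta1) / sin(theta2)
  sin(70) = 0.939693
  sin(48.9) = 0.753563
  n2 = 1.384 * 0.939693 / 0.753563 = 1.7258

1.7258


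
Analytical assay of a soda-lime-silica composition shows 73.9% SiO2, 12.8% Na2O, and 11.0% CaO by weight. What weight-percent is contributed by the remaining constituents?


Sum the three major oxides:
  SiO2 + Na2O + CaO = 73.9 + 12.8 + 11.0 = 97.7%
Subtract from 100%:
  Others = 100 - 97.7 = 2.3%

2.3%


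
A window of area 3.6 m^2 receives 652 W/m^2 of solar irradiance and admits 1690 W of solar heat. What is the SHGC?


Rearrange Q = Area * SHGC * Irradiance:
  SHGC = Q / (Area * Irradiance)
  SHGC = 1690 / (3.6 * 652) = 0.72

0.72


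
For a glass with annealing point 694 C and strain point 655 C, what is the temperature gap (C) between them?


Gap = T_anneal - T_strain:
  gap = 694 - 655 = 39 C

39 C


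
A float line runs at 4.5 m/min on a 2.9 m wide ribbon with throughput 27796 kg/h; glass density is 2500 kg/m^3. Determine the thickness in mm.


Ribbon cross-section from mass balance:
  Volume rate = throughput / density = 27796 / 2500 = 11.1184 m^3/h
  thickness = volume rate / (speed * 60 * width), i.e.
  thickness = throughput / (60 * speed * width * density) * 1000
  thickness = 27796 / (60 * 4.5 * 2.9 * 2500) * 1000 = 14.2 mm

14.2 mm


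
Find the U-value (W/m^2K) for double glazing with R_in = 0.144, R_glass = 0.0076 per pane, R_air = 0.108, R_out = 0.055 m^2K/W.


Total thermal resistance (series):
  R_total = R_in + R_glass + R_air + R_glass + R_out
  R_total = 0.144 + 0.0076 + 0.108 + 0.0076 + 0.055 = 0.3222 m^2K/W
U-value = 1 / R_total = 1 / 0.3222 = 3.104 W/m^2K

3.104 W/m^2K


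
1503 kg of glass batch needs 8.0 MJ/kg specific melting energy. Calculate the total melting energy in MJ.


Total energy = mass * specific energy
  E = 1503 * 8.0 = 12024 MJ

12024 MJ


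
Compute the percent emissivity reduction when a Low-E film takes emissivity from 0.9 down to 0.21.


Percentage reduction = (1 - coated/uncoated) * 100
  Ratio = 0.21 / 0.9 = 0.2333
  Reduction = (1 - 0.2333) * 100 = 76.7%

76.7%


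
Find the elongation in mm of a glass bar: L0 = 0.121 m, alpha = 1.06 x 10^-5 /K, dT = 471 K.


Thermal expansion formula: dL = alpha * L0 * dT
  dL = (1.06 x 10^-5) * 0.121 * 471 = 0.0006041 m
Convert to mm: 0.0006041 * 1000 = 0.6041 mm

0.6041 mm


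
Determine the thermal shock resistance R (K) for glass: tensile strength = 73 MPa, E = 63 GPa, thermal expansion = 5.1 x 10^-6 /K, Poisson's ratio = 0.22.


Thermal shock resistance: R = sigma * (1 - nu) / (E * alpha)
  Numerator = 73 * (1 - 0.22) = 56.94
  Denominator = 63 * 1000 * (5.1 x 10^-6) = 0.3213
  R = 56.94 / 0.3213 = 177.2 K

177.2 K


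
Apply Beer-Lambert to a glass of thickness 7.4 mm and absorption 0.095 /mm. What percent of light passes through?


Beer-Lambert law: T = exp(-alpha * thickness)
  exponent = -0.095 * 7.4 = -0.703
  T = exp(-0.703) = 0.4951
  Percentage = 0.4951 * 100 = 49.51%

49.51%


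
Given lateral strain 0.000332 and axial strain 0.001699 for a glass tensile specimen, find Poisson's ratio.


Poisson's ratio: nu = lateral strain / axial strain
  nu = 0.000332 / 0.001699 = 0.1954

0.1954


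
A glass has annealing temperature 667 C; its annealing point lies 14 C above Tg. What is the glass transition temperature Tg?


Rearrange T_anneal = Tg + offset for Tg:
  Tg = T_anneal - offset = 667 - 14 = 653 C

653 C


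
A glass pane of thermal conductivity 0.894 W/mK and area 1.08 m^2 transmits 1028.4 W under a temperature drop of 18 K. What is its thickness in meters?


Fourier's law: t = k * A * dT / Q
  t = 0.894 * 1.08 * 18 / 1028.4
  t = 17.37936 / 1028.4 = 0.0169 m

0.0169 m


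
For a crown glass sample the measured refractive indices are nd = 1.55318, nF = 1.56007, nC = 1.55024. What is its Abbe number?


Abbe number formula: Vd = (nd - 1) / (nF - nC)
  nd - 1 = 1.55318 - 1 = 0.55318
  nF - nC = 1.56007 - 1.55024 = 0.00983
  Vd = 0.55318 / 0.00983 = 56.27

56.27


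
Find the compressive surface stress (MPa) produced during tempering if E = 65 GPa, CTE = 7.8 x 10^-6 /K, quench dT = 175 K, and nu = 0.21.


Tempering stress: sigma = E * alpha * dT / (1 - nu)
  E (MPa) = 65 * 1000 = 65000
  Numerator = 65000 * (7.8 x 10^-6) * 175 = 88.725
  Denominator = 1 - 0.21 = 0.79
  sigma = 88.725 / 0.79 = 112.3 MPa

112.3 MPa


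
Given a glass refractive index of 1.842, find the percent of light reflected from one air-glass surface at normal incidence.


Fresnel reflectance at normal incidence:
  R = ((n - 1)/(n + 1))^2
  (n - 1)/(n + 1) = (1.842 - 1)/(1.842 + 1) = 0.29627
  R = 0.29627^2 = 0.0877759
  R(%) = 0.0877759 * 100 = 8.778%

8.778%


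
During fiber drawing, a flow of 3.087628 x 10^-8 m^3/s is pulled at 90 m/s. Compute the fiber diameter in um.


Cross-sectional area from continuity:
  A = Q / v = 3.087628 x 10^-8 / 90 = 3.430698 x 10^-10 m^2
Diameter from circular cross-section:
  d = sqrt(4A / pi) * 10^6 (m -> um)
  d = sqrt(4 * 3.430698 x 10^-10 / pi) * 10^6 = 20.9 um

20.9 um


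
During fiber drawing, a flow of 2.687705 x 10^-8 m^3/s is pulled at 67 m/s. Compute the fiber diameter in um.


Cross-sectional area from continuity:
  A = Q / v = 2.687705 x 10^-8 / 67 = 4.0115 x 10^-10 m^2
Diameter from circular cross-section:
  d = sqrt(4A / pi) * 10^6 (m -> um)
  d = sqrt(4 * 4.0115 x 10^-10 / pi) * 10^6 = 22.6 um

22.6 um


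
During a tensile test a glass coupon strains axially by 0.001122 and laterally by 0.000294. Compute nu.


Poisson's ratio: nu = lateral strain / axial strain
  nu = 0.000294 / 0.001122 = 0.262

0.262


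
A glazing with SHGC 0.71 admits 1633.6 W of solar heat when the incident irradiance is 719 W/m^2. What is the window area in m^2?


Rearrange Q = Area * SHGC * Irradiance:
  Area = Q / (SHGC * Irradiance)
  Area = 1633.6 / (0.71 * 719) = 3.2 m^2

3.2 m^2


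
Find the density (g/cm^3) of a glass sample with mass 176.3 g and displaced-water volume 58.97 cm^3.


Use the definition of density:
  rho = mass / volume
  rho = 176.3 / 58.97 = 2.99 g/cm^3

2.99 g/cm^3


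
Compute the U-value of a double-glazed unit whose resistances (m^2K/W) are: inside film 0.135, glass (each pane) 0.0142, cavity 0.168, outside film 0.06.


Total thermal resistance (series):
  R_total = R_in + R_glass + R_air + R_glass + R_out
  R_total = 0.135 + 0.0142 + 0.168 + 0.0142 + 0.06 = 0.3914 m^2K/W
U-value = 1 / R_total = 1 / 0.3914 = 2.555 W/m^2K

2.555 W/m^2K


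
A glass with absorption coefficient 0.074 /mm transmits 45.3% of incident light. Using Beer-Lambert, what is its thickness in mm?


Rearrange T = exp(-alpha * thickness):
  thickness = -ln(T) / alpha
  T = 45.3/100 = 0.453
  ln(T) = -0.79186
  -ln(T) = 0.79186
  thickness = 0.79186 / 0.074 = 10.7 mm

10.7 mm


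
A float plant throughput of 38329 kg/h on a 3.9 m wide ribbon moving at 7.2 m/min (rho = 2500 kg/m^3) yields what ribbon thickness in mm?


Ribbon cross-section from mass balance:
  Volume rate = throughput / density = 38329 / 2500 = 15.3316 m^3/h
  thickness = volume rate / (speed * 60 * width), i.e.
  thickness = throughput / (60 * speed * width * density) * 1000
  thickness = 38329 / (60 * 7.2 * 3.9 * 2500) * 1000 = 9.1 mm

9.1 mm


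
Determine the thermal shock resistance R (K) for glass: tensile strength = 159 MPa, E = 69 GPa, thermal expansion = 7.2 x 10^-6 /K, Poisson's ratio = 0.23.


Thermal shock resistance: R = sigma * (1 - nu) / (E * alpha)
  Numerator = 159 * (1 - 0.23) = 122.43
  Denominator = 69 * 1000 * (7.2 x 10^-6) = 0.4968
  R = 122.43 / 0.4968 = 246.4 K

246.4 K


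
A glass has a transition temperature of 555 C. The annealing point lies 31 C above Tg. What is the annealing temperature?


The annealing temperature is Tg plus the offset:
  T_anneal = 555 + 31 = 586 C

586 C


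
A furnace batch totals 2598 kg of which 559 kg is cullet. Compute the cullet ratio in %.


Cullet ratio = (cullet mass / total batch mass) * 100
  Ratio = 559 / 2598 * 100 = 21.52%

21.52%


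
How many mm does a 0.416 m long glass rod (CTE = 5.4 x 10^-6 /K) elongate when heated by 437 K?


Thermal expansion formula: dL = alpha * L0 * dT
  dL = (5.4 x 10^-6) * 0.416 * 437 = 0.00098168 m
Convert to mm: 0.00098168 * 1000 = 0.9817 mm

0.9817 mm


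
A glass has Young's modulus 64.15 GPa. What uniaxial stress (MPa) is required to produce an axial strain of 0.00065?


Rearrange E = sigma / epsilon:
  sigma = E * epsilon
  E (MPa) = 64.15 * 1000 = 64150
  sigma = 64150 * 0.00065 = 41.7 MPa

41.7 MPa


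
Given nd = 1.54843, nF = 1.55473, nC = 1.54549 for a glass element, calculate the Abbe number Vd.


Abbe number formula: Vd = (nd - 1) / (nF - nC)
  nd - 1 = 1.54843 - 1 = 0.54843
  nF - nC = 1.55473 - 1.54549 = 0.00924
  Vd = 0.54843 / 0.00924 = 59.35

59.35


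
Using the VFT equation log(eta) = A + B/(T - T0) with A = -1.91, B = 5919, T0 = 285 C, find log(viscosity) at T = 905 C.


VFT equation: log(eta) = A + B / (T - T0)
  T - T0 = 905 - 285 = 620
  B / (T - T0) = 5919 / 620 = 9.547
  log(eta) = -1.91 + 9.547 = 7.637

7.637


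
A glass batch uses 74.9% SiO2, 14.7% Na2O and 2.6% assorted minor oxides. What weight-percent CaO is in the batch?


Pieces sum to 100%:
  CaO = 100 - (SiO2 + Na2O + others)
  CaO = 100 - (74.9 + 14.7 + 2.6) = 7.8%

7.8%


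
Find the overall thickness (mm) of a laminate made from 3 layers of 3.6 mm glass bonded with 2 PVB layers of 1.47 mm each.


Total thickness = glass contribution + PVB contribution
  Glass: 3 * 3.6 = 10.8 mm
  PVB: 2 * 1.47 = 2.94 mm
  Total = 10.8 + 2.94 = 13.74 mm

13.74 mm


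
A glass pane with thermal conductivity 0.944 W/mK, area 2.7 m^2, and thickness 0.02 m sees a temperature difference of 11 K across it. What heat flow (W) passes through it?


Fourier's law: Q = k * A * dT / t
  Q = 0.944 * 2.7 * 11 / 0.02
  Q = 28.0368 / 0.02 = 1401.8 W

1401.8 W


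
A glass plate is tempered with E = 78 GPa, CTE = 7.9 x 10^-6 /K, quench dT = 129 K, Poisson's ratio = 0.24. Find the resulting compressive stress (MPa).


Tempering stress: sigma = E * alpha * dT / (1 - nu)
  E (MPa) = 78 * 1000 = 78000
  Numerator = 78000 * (7.9 x 10^-6) * 129 = 79.4898
  Denominator = 1 - 0.24 = 0.76
  sigma = 79.4898 / 0.76 = 104.6 MPa

104.6 MPa


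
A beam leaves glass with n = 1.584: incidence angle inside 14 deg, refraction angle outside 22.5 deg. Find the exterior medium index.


Apply Snell's law: n1 * sin(theta1) = n2 * sin(theta2)
  n2 = n1 * sin(theta1) / sin(theta2)
  sin(14) = 0.241922
  sin(22.5) = 0.382683
  n2 = 1.584 * 0.241922 / 0.382683 = 1.0014

1.0014


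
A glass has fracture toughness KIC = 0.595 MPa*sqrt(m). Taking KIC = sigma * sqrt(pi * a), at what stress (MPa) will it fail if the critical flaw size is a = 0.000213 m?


Rearrange KIC = sigma * sqrt(pi * a):
  sigma = KIC / sqrt(pi * a)
  sqrt(pi * 0.000213) = 0.025868
  sigma = 0.595 / 0.025868 = 23.0 MPa

23.0 MPa


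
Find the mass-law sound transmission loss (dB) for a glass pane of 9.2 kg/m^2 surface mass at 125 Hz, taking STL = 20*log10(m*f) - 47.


Mass law: STL = 20 * log10(m * f) - 47
  m * f = 9.2 * 125 = 1150
  log10(1150) = 3.0607
  STL = 20 * 3.0607 - 47 = 61.214 - 47 = 14.2 dB

14.2 dB


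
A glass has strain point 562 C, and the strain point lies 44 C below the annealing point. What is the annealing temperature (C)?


T_anneal = T_strain + gap:
  T_anneal = 562 + 44 = 606 C

606 C


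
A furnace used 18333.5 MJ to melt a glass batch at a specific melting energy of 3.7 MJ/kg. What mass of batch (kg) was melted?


Rearrange E = m * s for m:
  m = E / s
  m = 18333.5 / 3.7 = 4955.0 kg

4955.0 kg


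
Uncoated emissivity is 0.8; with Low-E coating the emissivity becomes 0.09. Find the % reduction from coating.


Percentage reduction = (1 - coated/uncoated) * 100
  Ratio = 0.09 / 0.8 = 0.1125
  Reduction = (1 - 0.1125) * 100 = 88.8%

88.8%


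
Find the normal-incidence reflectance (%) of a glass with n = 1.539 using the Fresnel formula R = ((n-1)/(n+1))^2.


Fresnel reflectance at normal incidence:
  R = ((n - 1)/(n + 1))^2
  (n - 1)/(n + 1) = (1.539 - 1)/(1.539 + 1) = 0.212288
  R = 0.212288^2 = 0.0450662
  R(%) = 0.0450662 * 100 = 4.507%

4.507%


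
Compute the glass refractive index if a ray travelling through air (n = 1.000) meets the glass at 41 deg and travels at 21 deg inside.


Apply Snell's law: n1 * sin(theta1) = n2 * sin(theta2)
  n2 = n1 * sin(theta1) / sin(theta2)
  sin(41) = 0.656059
  sin(21) = 0.358368
  n2 = 1.000 * 0.656059 / 0.358368 = 1.8307

1.8307


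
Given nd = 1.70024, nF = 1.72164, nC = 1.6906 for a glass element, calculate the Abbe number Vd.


Abbe number formula: Vd = (nd - 1) / (nF - nC)
  nd - 1 = 1.70024 - 1 = 0.70024
  nF - nC = 1.72164 - 1.6906 = 0.03104
  Vd = 0.70024 / 0.03104 = 22.56

22.56


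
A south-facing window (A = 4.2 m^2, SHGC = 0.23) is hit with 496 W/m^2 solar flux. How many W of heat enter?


Solar heat gain: Q = Area * SHGC * Irradiance
  Q = 4.2 * 0.23 * 496 = 479.1 W

479.1 W


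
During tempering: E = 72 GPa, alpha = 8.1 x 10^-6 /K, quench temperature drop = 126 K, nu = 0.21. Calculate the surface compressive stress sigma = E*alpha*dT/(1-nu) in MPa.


Tempering stress: sigma = E * alpha * dT / (1 - nu)
  E (MPa) = 72 * 1000 = 72000
  Numerator = 72000 * (8.1 x 10^-6) * 126 = 73.4832
  Denominator = 1 - 0.21 = 0.79
  sigma = 73.4832 / 0.79 = 93.0 MPa

93.0 MPa


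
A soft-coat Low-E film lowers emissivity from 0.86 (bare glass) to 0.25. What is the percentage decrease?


Percentage reduction = (1 - coated/uncoated) * 100
  Ratio = 0.25 / 0.86 = 0.2907
  Reduction = (1 - 0.2907) * 100 = 70.9%

70.9%


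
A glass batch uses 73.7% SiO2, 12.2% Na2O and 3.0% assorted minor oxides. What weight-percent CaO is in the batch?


Pieces sum to 100%:
  CaO = 100 - (SiO2 + Na2O + others)
  CaO = 100 - (73.7 + 12.2 + 3.0) = 11.1%

11.1%


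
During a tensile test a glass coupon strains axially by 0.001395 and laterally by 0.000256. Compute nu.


Poisson's ratio: nu = lateral strain / axial strain
  nu = 0.000256 / 0.001395 = 0.1835

0.1835


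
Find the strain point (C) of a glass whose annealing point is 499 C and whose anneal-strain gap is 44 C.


Strain point = annealing point - difference:
  T_strain = 499 - 44 = 455 C

455 C


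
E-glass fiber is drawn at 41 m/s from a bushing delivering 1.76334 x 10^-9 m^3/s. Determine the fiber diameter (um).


Cross-sectional area from continuity:
  A = Q / v = 1.76334 x 10^-9 / 41 = 4.300829 x 10^-11 m^2
Diameter from circular cross-section:
  d = sqrt(4A / pi) * 10^6 (m -> um)
  d = sqrt(4 * 4.300829 x 10^-11 / pi) * 10^6 = 7.4 um

7.4 um


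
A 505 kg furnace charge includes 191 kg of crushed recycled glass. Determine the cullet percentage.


Cullet ratio = (cullet mass / total batch mass) * 100
  Ratio = 191 / 505 * 100 = 37.82%

37.82%


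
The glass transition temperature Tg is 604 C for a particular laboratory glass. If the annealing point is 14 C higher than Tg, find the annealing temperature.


The annealing temperature is Tg plus the offset:
  T_anneal = 604 + 14 = 618 C

618 C


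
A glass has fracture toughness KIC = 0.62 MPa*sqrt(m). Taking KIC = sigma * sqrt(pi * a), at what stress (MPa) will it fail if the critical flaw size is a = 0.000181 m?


Rearrange KIC = sigma * sqrt(pi * a):
  sigma = KIC / sqrt(pi * a)
  sqrt(pi * 0.000181) = 0.023846
  sigma = 0.62 / 0.023846 = 26.0 MPa

26.0 MPa


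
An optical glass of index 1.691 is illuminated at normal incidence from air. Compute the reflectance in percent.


Fresnel reflectance at normal incidence:
  R = ((n - 1)/(n + 1))^2
  (n - 1)/(n + 1) = (1.691 - 1)/(1.691 + 1) = 0.256782
  R = 0.256782^2 = 0.065937
  R(%) = 0.065937 * 100 = 6.594%

6.594%


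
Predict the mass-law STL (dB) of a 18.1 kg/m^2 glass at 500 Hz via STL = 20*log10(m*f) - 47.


Mass law: STL = 20 * log10(m * f) - 47
  m * f = 18.1 * 500 = 9050
  log10(9050) = 3.95665
  STL = 20 * 3.95665 - 47 = 79.133 - 47 = 32.1 dB

32.1 dB


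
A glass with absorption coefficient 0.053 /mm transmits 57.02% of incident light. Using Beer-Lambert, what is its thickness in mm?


Rearrange T = exp(-alpha * thickness):
  thickness = -ln(T) / alpha
  T = 57.02/100 = 0.5702
  ln(T) = -0.56177
  -ln(T) = 0.56177
  thickness = 0.56177 / 0.053 = 10.6 mm

10.6 mm


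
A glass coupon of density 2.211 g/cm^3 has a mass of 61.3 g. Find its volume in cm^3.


Rearrange rho = m / V:
  V = m / rho
  V = 61.3 / 2.211 = 27.725 cm^3

27.725 cm^3


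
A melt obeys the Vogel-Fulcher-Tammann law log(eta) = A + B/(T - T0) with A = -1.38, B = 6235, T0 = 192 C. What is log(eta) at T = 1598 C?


VFT equation: log(eta) = A + B / (T - T0)
  T - T0 = 1598 - 192 = 1406
  B / (T - T0) = 6235 / 1406 = 4.435
  log(eta) = -1.38 + 4.435 = 3.055

3.055


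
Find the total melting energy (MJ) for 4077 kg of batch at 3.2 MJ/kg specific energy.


Total energy = mass * specific energy
  E = 4077 * 3.2 = 13046.4 MJ

13046.4 MJ


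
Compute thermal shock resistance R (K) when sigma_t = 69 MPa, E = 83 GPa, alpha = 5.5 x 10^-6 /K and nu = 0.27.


Thermal shock resistance: R = sigma * (1 - nu) / (E * alpha)
  Numerator = 69 * (1 - 0.27) = 50.37
  Denominator = 83 * 1000 * (5.5 x 10^-6) = 0.4565
  R = 50.37 / 0.4565 = 110.3 K

110.3 K


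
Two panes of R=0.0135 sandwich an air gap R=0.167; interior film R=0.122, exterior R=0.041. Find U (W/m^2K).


Total thermal resistance (series):
  R_total = R_in + R_glass + R_air + R_glass + R_out
  R_total = 0.122 + 0.0135 + 0.167 + 0.0135 + 0.041 = 0.357 m^2K/W
U-value = 1 / R_total = 1 / 0.357 = 2.801 W/m^2K

2.801 W/m^2K


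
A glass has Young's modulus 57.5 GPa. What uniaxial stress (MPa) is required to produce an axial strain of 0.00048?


Rearrange E = sigma / epsilon:
  sigma = E * epsilon
  E (MPa) = 57.5 * 1000 = 57500
  sigma = 57500 * 0.00048 = 27.6 MPa

27.6 MPa


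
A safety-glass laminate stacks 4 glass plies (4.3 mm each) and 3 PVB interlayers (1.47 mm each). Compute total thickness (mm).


Total thickness = glass contribution + PVB contribution
  Glass: 4 * 4.3 = 17.2 mm
  PVB: 3 * 1.47 = 4.41 mm
  Total = 17.2 + 4.41 = 21.61 mm

21.61 mm


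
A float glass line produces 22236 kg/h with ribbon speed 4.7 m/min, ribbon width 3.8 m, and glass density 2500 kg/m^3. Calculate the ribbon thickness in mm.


Ribbon cross-section from mass balance:
  Volume rate = throughput / density = 22236 / 2500 = 8.8944 m^3/h
  thickness = volume rate / (speed * 60 * width), i.e.
  thickness = throughput / (60 * speed * width * density) * 1000
  thickness = 22236 / (60 * 4.7 * 3.8 * 2500) * 1000 = 8.3 mm

8.3 mm


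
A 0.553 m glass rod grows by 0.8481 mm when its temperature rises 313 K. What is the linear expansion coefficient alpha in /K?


Rearrange dL = alpha * L0 * dT for alpha:
  alpha = dL / (L0 * dT)
  alpha = (0.8481 / 1000) / (0.553 * 313) = 0.0000049 /K = 4.9 x 10^-6 /K

4.9 x 10^-6 /K


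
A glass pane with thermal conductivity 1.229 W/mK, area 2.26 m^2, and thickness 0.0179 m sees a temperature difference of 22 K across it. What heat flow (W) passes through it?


Fourier's law: Q = k * A * dT / t
  Q = 1.229 * 2.26 * 22 / 0.0179
  Q = 61.10588 / 0.0179 = 3413.7 W

3413.7 W


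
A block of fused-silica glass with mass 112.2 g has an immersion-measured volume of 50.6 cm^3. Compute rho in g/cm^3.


Use the definition of density:
  rho = mass / volume
  rho = 112.2 / 50.6 = 2.217 g/cm^3

2.217 g/cm^3


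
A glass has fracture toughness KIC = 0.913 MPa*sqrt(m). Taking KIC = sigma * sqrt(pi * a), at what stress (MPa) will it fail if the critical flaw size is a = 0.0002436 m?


Rearrange KIC = sigma * sqrt(pi * a):
  sigma = KIC / sqrt(pi * a)
  sqrt(pi * 0.0002436) = 0.027664
  sigma = 0.913 / 0.027664 = 33.0 MPa

33.0 MPa


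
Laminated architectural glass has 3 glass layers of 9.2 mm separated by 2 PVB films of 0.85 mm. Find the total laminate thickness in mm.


Total thickness = glass contribution + PVB contribution
  Glass: 3 * 9.2 = 27.6 mm
  PVB: 2 * 0.85 = 1.7 mm
  Total = 27.6 + 1.7 = 29.3 mm

29.3 mm


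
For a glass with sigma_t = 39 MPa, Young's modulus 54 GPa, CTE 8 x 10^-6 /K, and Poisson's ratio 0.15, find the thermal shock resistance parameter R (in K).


Thermal shock resistance: R = sigma * (1 - nu) / (E * alpha)
  Numerator = 39 * (1 - 0.15) = 33.15
  Denominator = 54 * 1000 * (8 x 10^-6) = 0.432
  R = 33.15 / 0.432 = 76.7 K

76.7 K


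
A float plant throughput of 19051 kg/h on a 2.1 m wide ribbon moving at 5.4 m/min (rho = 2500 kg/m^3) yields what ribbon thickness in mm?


Ribbon cross-section from mass balance:
  Volume rate = throughput / density = 19051 / 2500 = 7.6204 m^3/h
  thickness = volume rate / (speed * 60 * width), i.e.
  thickness = throughput / (60 * speed * width * density) * 1000
  thickness = 19051 / (60 * 5.4 * 2.1 * 2500) * 1000 = 11.2 mm

11.2 mm


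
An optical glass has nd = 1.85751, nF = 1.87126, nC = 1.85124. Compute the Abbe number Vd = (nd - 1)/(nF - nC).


Abbe number formula: Vd = (nd - 1) / (nF - nC)
  nd - 1 = 1.85751 - 1 = 0.85751
  nF - nC = 1.87126 - 1.85124 = 0.02002
  Vd = 0.85751 / 0.02002 = 42.83

42.83


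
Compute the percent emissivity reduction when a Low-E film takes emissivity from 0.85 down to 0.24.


Percentage reduction = (1 - coated/uncoated) * 100
  Ratio = 0.24 / 0.85 = 0.2824
  Reduction = (1 - 0.2824) * 100 = 71.8%

71.8%


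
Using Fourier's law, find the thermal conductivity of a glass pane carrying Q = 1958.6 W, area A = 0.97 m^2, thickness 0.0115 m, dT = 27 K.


Fourier's law rearranged: k = Q * t / (A * dT)
  Numerator = 1958.6 * 0.0115 = 22.5239
  Denominator = 0.97 * 27 = 26.19
  k = 22.5239 / 26.19 = 0.86 W/mK

0.86 W/mK


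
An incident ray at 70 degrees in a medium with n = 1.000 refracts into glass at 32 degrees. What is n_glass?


Apply Snell's law: n1 * sin(theta1) = n2 * sin(theta2)
  n2 = n1 * sin(theta1) / sin(theta2)
  sin(70) = 0.939693
  sin(32) = 0.529919
  n2 = 1.000 * 0.939693 / 0.529919 = 1.7733

1.7733


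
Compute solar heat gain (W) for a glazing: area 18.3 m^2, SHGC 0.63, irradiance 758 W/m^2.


Solar heat gain: Q = Area * SHGC * Irradiance
  Q = 18.3 * 0.63 * 758 = 8739 W

8739 W


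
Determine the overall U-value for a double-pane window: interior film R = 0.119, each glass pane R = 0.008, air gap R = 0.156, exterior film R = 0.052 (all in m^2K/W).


Total thermal resistance (series):
  R_total = R_in + R_glass + R_air + R_glass + R_out
  R_total = 0.119 + 0.008 + 0.156 + 0.008 + 0.052 = 0.343 m^2K/W
U-value = 1 / R_total = 1 / 0.343 = 2.915 W/m^2K

2.915 W/m^2K


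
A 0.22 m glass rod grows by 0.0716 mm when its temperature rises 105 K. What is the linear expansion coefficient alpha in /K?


Rearrange dL = alpha * L0 * dT for alpha:
  alpha = dL / (L0 * dT)
  alpha = (0.0716 / 1000) / (0.22 * 105) = 0.0000031 /K = 3.1 x 10^-6 /K

3.1 x 10^-6 /K


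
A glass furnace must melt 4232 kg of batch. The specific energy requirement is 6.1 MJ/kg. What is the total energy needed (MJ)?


Total energy = mass * specific energy
  E = 4232 * 6.1 = 25815.2 MJ

25815.2 MJ


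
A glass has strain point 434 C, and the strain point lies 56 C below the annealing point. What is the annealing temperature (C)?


T_anneal = T_strain + gap:
  T_anneal = 434 + 56 = 490 C

490 C


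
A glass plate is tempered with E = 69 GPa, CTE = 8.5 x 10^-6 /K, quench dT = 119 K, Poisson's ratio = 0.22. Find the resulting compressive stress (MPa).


Tempering stress: sigma = E * alpha * dT / (1 - nu)
  E (MPa) = 69 * 1000 = 69000
  Numerator = 69000 * (8.5 x 10^-6) * 119 = 69.7935
  Denominator = 1 - 0.22 = 0.78
  sigma = 69.7935 / 0.78 = 89.5 MPa

89.5 MPa


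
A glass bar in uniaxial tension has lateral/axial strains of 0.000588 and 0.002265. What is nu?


Poisson's ratio: nu = lateral strain / axial strain
  nu = 0.000588 / 0.002265 = 0.2596

0.2596


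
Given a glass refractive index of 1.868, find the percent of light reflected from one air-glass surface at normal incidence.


Fresnel reflectance at normal incidence:
  R = ((n - 1)/(n + 1))^2
  (n - 1)/(n + 1) = (1.868 - 1)/(1.868 + 1) = 0.30265
  R = 0.30265^2 = 0.091597
  R(%) = 0.091597 * 100 = 9.16%

9.16%


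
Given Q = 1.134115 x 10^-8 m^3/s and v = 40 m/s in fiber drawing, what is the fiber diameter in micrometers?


Cross-sectional area from continuity:
  A = Q / v = 1.134115 x 10^-8 / 40 = 2.835288 x 10^-10 m^2
Diameter from circular cross-section:
  d = sqrt(4A / pi) * 10^6 (m -> um)
  d = sqrt(4 * 2.835288 x 10^-10 / pi) * 10^6 = 19.0 um

19.0 um


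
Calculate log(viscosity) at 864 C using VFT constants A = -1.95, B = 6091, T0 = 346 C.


VFT equation: log(eta) = A + B / (T - T0)
  T - T0 = 864 - 346 = 518
  B / (T - T0) = 6091 / 518 = 11.759
  log(eta) = -1.95 + 11.759 = 9.809

9.809


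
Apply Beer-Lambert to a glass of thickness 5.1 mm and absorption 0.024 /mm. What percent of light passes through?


Beer-Lambert law: T = exp(-alpha * thickness)
  exponent = -0.024 * 5.1 = -0.1224
  T = exp(-0.1224) = 0.8848
  Percentage = 0.8848 * 100 = 88.48%

88.48%


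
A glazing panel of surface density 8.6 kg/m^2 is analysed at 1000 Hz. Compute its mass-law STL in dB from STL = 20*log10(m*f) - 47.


Mass law: STL = 20 * log10(m * f) - 47
  m * f = 8.6 * 1000 = 8600
  log10(8600) = 3.9345
  STL = 20 * 3.9345 - 47 = 78.69 - 47 = 31.7 dB

31.7 dB


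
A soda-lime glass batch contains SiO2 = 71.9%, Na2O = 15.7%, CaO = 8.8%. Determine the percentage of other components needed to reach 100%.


Sum the three major oxides:
  SiO2 + Na2O + CaO = 71.9 + 15.7 + 8.8 = 96.4%
Subtract from 100%:
  Others = 100 - 96.4 = 3.6%

3.6%


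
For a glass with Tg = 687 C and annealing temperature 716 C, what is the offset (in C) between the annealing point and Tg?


Offset = T_anneal - Tg:
  offset = 716 - 687 = 29 C

29 C


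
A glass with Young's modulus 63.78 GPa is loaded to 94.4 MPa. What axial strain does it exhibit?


Rearrange E = sigma / epsilon:
  epsilon = sigma / E
  E (MPa) = 63.78 * 1000 = 63780
  epsilon = 94.4 / 63780 = 0.00148

0.00148


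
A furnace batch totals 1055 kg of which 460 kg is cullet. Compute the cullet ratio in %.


Cullet ratio = (cullet mass / total batch mass) * 100
  Ratio = 460 / 1055 * 100 = 43.6%

43.6%


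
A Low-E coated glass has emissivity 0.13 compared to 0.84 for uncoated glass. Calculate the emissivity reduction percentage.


Percentage reduction = (1 - coated/uncoated) * 100
  Ratio = 0.13 / 0.84 = 0.1548
  Reduction = (1 - 0.1548) * 100 = 84.5%

84.5%


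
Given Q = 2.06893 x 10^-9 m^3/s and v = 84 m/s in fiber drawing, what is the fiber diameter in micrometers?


Cross-sectional area from continuity:
  A = Q / v = 2.06893 x 10^-9 / 84 = 2.463012 x 10^-11 m^2
Diameter from circular cross-section:
  d = sqrt(4A / pi) * 10^6 (m -> um)
  d = sqrt(4 * 2.463012 x 10^-11 / pi) * 10^6 = 5.6 um

5.6 um


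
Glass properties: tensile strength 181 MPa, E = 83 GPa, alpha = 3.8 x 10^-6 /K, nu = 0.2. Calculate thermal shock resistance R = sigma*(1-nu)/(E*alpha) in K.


Thermal shock resistance: R = sigma * (1 - nu) / (E * alpha)
  Numerator = 181 * (1 - 0.2) = 144.8
  Denominator = 83 * 1000 * (3.8 x 10^-6) = 0.3154
  R = 144.8 / 0.3154 = 459.1 K

459.1 K


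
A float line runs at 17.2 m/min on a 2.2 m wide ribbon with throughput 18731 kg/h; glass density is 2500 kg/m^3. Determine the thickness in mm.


Ribbon cross-section from mass balance:
  Volume rate = throughput / density = 18731 / 2500 = 7.4924 m^3/h
  thickness = volume rate / (speed * 60 * width), i.e.
  thickness = throughput / (60 * speed * width * density) * 1000
  thickness = 18731 / (60 * 17.2 * 2.2 * 2500) * 1000 = 3.3 mm

3.3 mm


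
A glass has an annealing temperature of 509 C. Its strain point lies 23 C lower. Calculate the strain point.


Strain point = annealing point - difference:
  T_strain = 509 - 23 = 486 C

486 C


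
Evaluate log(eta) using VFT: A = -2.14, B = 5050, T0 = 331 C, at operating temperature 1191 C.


VFT equation: log(eta) = A + B / (T - T0)
  T - T0 = 1191 - 331 = 860
  B / (T - T0) = 5050 / 860 = 5.872
  log(eta) = -2.14 + 5.872 = 3.732

3.732


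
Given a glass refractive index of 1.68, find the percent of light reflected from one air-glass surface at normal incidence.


Fresnel reflectance at normal incidence:
  R = ((n - 1)/(n + 1))^2
  (n - 1)/(n + 1) = (1.68 - 1)/(1.68 + 1) = 0.253731
  R = 0.253731^2 = 0.0643794
  R(%) = 0.0643794 * 100 = 6.438%

6.438%


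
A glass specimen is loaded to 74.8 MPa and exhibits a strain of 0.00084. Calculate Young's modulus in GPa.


Young's modulus: E = stress / strain
  E = 74.8 MPa / 0.00084 = 89047.62 MPa
Convert to GPa: 89047.62 / 1000 = 89.05 GPa

89.05 GPa


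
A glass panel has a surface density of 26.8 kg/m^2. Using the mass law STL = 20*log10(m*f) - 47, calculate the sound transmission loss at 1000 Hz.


Mass law: STL = 20 * log10(m * f) - 47
  m * f = 26.8 * 1000 = 26800
  log10(26800) = 4.42813
  STL = 20 * 4.42813 - 47 = 88.5626 - 47 = 41.6 dB

41.6 dB


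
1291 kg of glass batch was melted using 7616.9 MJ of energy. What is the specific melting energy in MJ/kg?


Rearrange E = m * s for s:
  s = E / m
  s = 7616.9 / 1291 = 5.9 MJ/kg

5.9 MJ/kg


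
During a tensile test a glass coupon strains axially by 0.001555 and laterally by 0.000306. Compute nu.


Poisson's ratio: nu = lateral strain / axial strain
  nu = 0.000306 / 0.001555 = 0.1968

0.1968


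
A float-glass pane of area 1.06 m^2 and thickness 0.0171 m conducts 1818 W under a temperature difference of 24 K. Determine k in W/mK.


Fourier's law rearranged: k = Q * t / (A * dT)
  Numerator = 1818 * 0.0171 = 31.0878
  Denominator = 1.06 * 24 = 25.44
  k = 31.0878 / 25.44 = 1.222 W/mK

1.222 W/mK


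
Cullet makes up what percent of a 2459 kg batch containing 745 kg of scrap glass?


Cullet ratio = (cullet mass / total batch mass) * 100
  Ratio = 745 / 2459 * 100 = 30.3%

30.3%


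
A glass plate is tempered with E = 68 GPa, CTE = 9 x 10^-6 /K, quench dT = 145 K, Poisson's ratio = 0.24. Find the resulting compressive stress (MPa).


Tempering stress: sigma = E * alpha * dT / (1 - nu)
  E (MPa) = 68 * 1000 = 68000
  Numerator = 68000 * (9 x 10^-6) * 145 = 88.74
  Denominator = 1 - 0.24 = 0.76
  sigma = 88.74 / 0.76 = 116.8 MPa

116.8 MPa


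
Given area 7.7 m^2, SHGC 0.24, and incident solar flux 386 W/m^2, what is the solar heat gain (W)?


Solar heat gain: Q = Area * SHGC * Irradiance
  Q = 7.7 * 0.24 * 386 = 713.3 W

713.3 W


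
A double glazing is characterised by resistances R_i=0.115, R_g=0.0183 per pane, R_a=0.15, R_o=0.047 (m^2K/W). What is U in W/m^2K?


Total thermal resistance (series):
  R_total = R_in + R_glass + R_air + R_glass + R_out
  R_total = 0.115 + 0.0183 + 0.15 + 0.0183 + 0.047 = 0.3486 m^2K/W
U-value = 1 / R_total = 1 / 0.3486 = 2.869 W/m^2K

2.869 W/m^2K


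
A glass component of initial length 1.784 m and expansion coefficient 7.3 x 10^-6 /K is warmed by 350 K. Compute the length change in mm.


Thermal expansion formula: dL = alpha * L0 * dT
  dL = (7.3 x 10^-6) * 1.784 * 350 = 0.00455812 m
Convert to mm: 0.00455812 * 1000 = 4.5581 mm

4.5581 mm


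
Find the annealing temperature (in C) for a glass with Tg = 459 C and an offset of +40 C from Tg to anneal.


The annealing temperature is Tg plus the offset:
  T_anneal = 459 + 40 = 499 C

499 C


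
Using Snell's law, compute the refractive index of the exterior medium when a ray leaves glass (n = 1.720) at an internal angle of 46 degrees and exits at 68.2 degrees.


Apply Snell's law: n1 * sin(theta1) = n2 * sin(theta2)
  n2 = n1 * sin(theta1) / sin(theta2)
  sin(46) = 0.71934
  sin(68.2) = 0.928486
  n2 = 1.720 * 0.71934 / 0.928486 = 1.3326

1.3326


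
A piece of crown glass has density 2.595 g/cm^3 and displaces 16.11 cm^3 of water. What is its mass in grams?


Rearrange rho = m / V:
  m = rho * V
  m = 2.595 * 16.11 = 41.805 g

41.805 g


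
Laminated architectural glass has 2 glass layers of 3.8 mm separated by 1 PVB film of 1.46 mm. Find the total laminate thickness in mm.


Total thickness = glass contribution + PVB contribution
  Glass: 2 * 3.8 = 7.6 mm
  PVB: 1 * 1.46 = 1.46 mm
  Total = 7.6 + 1.46 = 9.06 mm

9.06 mm


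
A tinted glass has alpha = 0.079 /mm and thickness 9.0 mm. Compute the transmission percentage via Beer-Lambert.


Beer-Lambert law: T = exp(-alpha * thickness)
  exponent = -0.079 * 9.0 = -0.711
  T = exp(-0.711) = 0.4912
  Percentage = 0.4912 * 100 = 49.12%

49.12%


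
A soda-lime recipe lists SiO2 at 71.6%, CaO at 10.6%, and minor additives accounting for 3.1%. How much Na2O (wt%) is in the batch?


Pieces sum to 100%:
  Na2O = 100 - (SiO2 + CaO + others)
  Na2O = 100 - (71.6 + 10.6 + 3.1) = 14.7%

14.7%


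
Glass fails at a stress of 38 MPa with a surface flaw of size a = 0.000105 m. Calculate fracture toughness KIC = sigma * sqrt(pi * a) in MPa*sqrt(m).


Fracture toughness: KIC = sigma * sqrt(pi * a)
  pi * a = pi * 0.000105 = 0.000329867
  sqrt(pi * a) = 0.018162
  KIC = 38 * 0.018162 = 0.69 MPa*sqrt(m)

0.69 MPa*sqrt(m)


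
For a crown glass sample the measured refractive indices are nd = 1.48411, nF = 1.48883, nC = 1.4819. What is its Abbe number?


Abbe number formula: Vd = (nd - 1) / (nF - nC)
  nd - 1 = 1.48411 - 1 = 0.48411
  nF - nC = 1.48883 - 1.4819 = 0.00693
  Vd = 0.48411 / 0.00693 = 69.86

69.86


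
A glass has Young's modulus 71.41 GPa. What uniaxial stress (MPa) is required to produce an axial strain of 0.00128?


Rearrange E = sigma / epsilon:
  sigma = E * epsilon
  E (MPa) = 71.41 * 1000 = 71410
  sigma = 71410 * 0.00128 = 91.4 MPa

91.4 MPa


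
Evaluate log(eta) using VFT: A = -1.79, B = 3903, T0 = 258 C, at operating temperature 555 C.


VFT equation: log(eta) = A + B / (T - T0)
  T - T0 = 555 - 258 = 297
  B / (T - T0) = 3903 / 297 = 13.141
  log(eta) = -1.79 + 13.141 = 11.351

11.351


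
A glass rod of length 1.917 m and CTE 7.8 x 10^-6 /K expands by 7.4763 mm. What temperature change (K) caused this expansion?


Rearrange dL = alpha * L0 * dT for dT:
  dT = dL / (alpha * L0)
  dL (m) = 7.4763 / 1000 = 0.0074763
  dT = 0.0074763 / ((7.8 x 10^-6) * 1.917) = 500.0 K

500.0 K


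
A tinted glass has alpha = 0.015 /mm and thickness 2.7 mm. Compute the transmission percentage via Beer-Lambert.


Beer-Lambert law: T = exp(-alpha * thickness)
  exponent = -0.015 * 2.7 = -0.0405
  T = exp(-0.0405) = 0.9603
  Percentage = 0.9603 * 100 = 96.03%

96.03%


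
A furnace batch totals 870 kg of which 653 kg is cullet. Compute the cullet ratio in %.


Cullet ratio = (cullet mass / total batch mass) * 100
  Ratio = 653 / 870 * 100 = 75.06%

75.06%


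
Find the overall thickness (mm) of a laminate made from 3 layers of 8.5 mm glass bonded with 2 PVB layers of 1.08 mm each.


Total thickness = glass contribution + PVB contribution
  Glass: 3 * 8.5 = 25.5 mm
  PVB: 2 * 1.08 = 2.16 mm
  Total = 25.5 + 2.16 = 27.66 mm

27.66 mm
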